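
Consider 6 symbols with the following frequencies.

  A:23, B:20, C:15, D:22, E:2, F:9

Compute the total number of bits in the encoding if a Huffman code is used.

Merge the two smallest weights repeatedly:
combine E(2), F(9) → 11
combine 11, C(15) → 26
combine B(20), D(22) → 42
combine A(23), 26 → 49
combine 42, 49 → 91
The encoded length is the sum of every internal node's weight: 11 + 26 + 42 + 49 + 91 = 219 bits.

219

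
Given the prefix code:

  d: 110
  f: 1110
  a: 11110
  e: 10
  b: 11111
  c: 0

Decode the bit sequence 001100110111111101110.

ccdcdbdf

Read left to right; each codeword is recognised as soon as it completes (prefix code):
  0→c | 0→c | 110→d | 0→c | 110→d | 11111→b | 110→d | 1110→f
Decoded message: ccdcdbdf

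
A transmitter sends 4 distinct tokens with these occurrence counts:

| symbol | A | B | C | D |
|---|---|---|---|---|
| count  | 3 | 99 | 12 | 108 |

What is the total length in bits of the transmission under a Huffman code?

Build the Huffman tree bottom-up:
merge A(3) and C(12): 15
merge 15 and B(99): 114
merge D(108) and 114: 222
Each symbol's bit-cost is frequency × depth; summing gives 351 bits (equivalently 15 + 114 + 222).

351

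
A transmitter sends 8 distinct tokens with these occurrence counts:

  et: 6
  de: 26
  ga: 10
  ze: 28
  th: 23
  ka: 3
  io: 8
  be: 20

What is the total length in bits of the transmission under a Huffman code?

Merge the two smallest weights repeatedly:
merge ka(3) and et(6): 9
merge io(8) and 9: 17
merge ga(10) and 17: 27
merge be(20) and th(23): 43
merge de(26) and 27: 53
merge ze(28) and 43: 71
merge 53 and 71: 124
Each symbol's bit-cost is frequency × depth; summing gives 344 bits (equivalently 9 + 17 + 27 + 43 + 53 + 71 + 124).

344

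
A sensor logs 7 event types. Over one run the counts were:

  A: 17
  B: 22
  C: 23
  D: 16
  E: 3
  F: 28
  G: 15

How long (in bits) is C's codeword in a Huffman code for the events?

Repeatedly merge the two smallest:
E(3) + G(15) → 18
D(16) + A(17) → 33
18 + B(22) → 40
C(23) + F(28) → 51
33 + 40 → 73
51 + 73 → 124
C's leaf is at depth 2, giving a 2-bit codeword.

2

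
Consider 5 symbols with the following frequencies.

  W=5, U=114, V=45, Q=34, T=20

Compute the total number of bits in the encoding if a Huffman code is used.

Merge the two smallest weights repeatedly:
merge W(5) and T(20): 25
merge 25 and Q(34): 59
merge V(45) and 59: 104
merge 104 and U(114): 218
Each symbol's bit-cost is frequency × depth; summing gives 406 bits (equivalently 25 + 59 + 104 + 218).

406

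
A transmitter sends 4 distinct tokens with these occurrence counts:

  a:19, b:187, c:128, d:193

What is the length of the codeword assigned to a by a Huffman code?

Huffman merges, smallest pair first:
a(19) + c(128) → 147
147 + b(187) → 334
d(193) + 334 → 527
a sits 3 levels below the root, so its codeword is 3 bits.

3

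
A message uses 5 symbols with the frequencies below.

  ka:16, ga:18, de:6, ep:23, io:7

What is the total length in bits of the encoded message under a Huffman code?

153

Greedily combine the two least-frequent nodes:
merge de(6) and io(7): 13
merge 13 and ka(16): 29
merge ga(18) and ep(23): 41
merge 29 and 41: 70
Each symbol's bit-cost is frequency × depth; summing gives 153 bits (equivalently 13 + 29 + 41 + 70).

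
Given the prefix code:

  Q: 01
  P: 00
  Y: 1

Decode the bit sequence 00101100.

PYQYP

Read left to right; each codeword is recognised as soon as it completes (prefix code):
  00→P | 1→Y | 01→Q | 1→Y | 00→P
Decoded message: PYQYP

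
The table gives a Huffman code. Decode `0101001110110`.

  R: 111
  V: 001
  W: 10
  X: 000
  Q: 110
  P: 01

Read left to right; each codeword is recognised as soon as it completes (prefix code):
  01→P | 01→P | 001→V | 110→Q | 110→Q
Decoded message: PPVQQ

PPVQQ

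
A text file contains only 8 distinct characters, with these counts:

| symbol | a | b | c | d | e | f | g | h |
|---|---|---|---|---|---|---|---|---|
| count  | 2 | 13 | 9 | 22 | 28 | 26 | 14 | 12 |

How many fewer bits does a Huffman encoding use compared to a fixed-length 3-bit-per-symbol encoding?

Fixed-length: 3 bits × 126 symbols = 378 bits.
Huffman merges:
combine a(2), c(9) → 11
combine 11, h(12) → 23
combine b(13), g(14) → 27
combine d(22), 23 → 45
combine f(26), 27 → 53
combine e(28), 45 → 73
combine 53, 73 → 126
Huffman total = 11 + 23 + 27 + 45 + 53 + 73 + 126 = 358 bits.
Saving = 378 − 358 = 20 bits.

20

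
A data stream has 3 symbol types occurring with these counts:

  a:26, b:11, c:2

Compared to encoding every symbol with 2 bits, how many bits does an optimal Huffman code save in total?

26

Fixed-length: 2 bits × 39 symbols = 78 bits.
Huffman merges:
c(2) + b(11) → 13
13 + a(26) → 39
Huffman total = 13 + 39 = 52 bits.
Saving = 78 − 52 = 26 bits.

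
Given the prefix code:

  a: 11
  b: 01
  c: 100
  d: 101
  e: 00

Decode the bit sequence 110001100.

Read left to right; each codeword is recognised as soon as it completes (prefix code):
  11→a | 00→e | 01→b | 100→c
Decoded message: aebc

aebc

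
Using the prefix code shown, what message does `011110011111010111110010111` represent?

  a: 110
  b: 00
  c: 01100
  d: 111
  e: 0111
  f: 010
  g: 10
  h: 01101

Read left to right; each codeword is recognised as soon as it completes (prefix code):
  0111→e | 10→g | 0111→e | 110→a | 10→g | 111→d | 110→a | 010→f | 111→d
Decoded message: egeagdafd

egeagdafd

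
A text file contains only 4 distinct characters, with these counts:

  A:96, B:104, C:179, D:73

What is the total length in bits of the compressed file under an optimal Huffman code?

Greedily combine the two least-frequent nodes:
D(73) + A(96) → 169
B(104) + 169 → 273
C(179) + 273 → 452
The encoded length is the sum of every internal node's weight: 169 + 273 + 452 = 894 bits.

894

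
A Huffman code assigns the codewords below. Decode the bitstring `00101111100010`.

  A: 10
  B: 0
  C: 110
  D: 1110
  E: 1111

BBAEABBA

Read left to right; each codeword is recognised as soon as it completes (prefix code):
  0→B | 0→B | 10→A | 1111→E | 10→A | 0→B | 0→B | 10→A
Decoded message: BBAEABBA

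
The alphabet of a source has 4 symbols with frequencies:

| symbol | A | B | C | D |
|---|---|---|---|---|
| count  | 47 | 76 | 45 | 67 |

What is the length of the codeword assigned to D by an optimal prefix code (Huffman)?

2

Repeatedly merge the two smallest:
merge C(45) and A(47): 92
merge D(67) and B(76): 143
merge 92 and 143: 235
The subtree containing D is merged 2 times, so code length = 2.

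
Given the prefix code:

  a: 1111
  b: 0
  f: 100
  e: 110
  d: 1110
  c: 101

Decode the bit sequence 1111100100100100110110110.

affffeee

Read left to right; each codeword is recognised as soon as it completes (prefix code):
  1111→a | 100→f | 100→f | 100→f | 100→f | 110→e | 110→e | 110→e
Decoded message: affffeee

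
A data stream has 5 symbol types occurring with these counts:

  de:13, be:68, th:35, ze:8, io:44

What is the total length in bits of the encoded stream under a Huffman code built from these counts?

345

Build the Huffman tree bottom-up:
merge ze(8) and de(13): 21
merge 21 and th(35): 56
merge io(44) and 56: 100
merge be(68) and 100: 168
Each symbol's bit-cost is frequency × depth; summing gives 345 bits (equivalently 21 + 56 + 100 + 168).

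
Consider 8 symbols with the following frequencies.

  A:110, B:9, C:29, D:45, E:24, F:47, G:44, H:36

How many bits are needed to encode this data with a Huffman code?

Build the Huffman tree bottom-up:
combine B(9), E(24) → 33
combine C(29), 33 → 62
combine H(36), G(44) → 80
combine D(45), F(47) → 92
combine 62, 80 → 142
combine 92, A(110) → 202
combine 142, 202 → 344
Each symbol's bit-cost is frequency × depth; summing gives 955 bits (equivalently 33 + 62 + 80 + 92 + 142 + 202 + 344).

955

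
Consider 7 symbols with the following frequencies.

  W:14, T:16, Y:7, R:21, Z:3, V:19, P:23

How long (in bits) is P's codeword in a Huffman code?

2

Huffman merges, smallest pair first:
combine Z(3), Y(7) → 10
combine 10, W(14) → 24
combine T(16), V(19) → 35
combine R(21), P(23) → 44
combine 24, 35 → 59
combine 44, 59 → 103
P sits 2 levels below the root, so its codeword is 2 bits.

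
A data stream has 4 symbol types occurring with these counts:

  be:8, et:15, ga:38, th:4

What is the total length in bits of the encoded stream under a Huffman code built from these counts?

104

Build the Huffman tree bottom-up:
merge th(4) and be(8): 12
merge 12 and et(15): 27
merge 27 and ga(38): 65
Total encoded bits = sum of merged weights = 12 + 27 + 65 = 104.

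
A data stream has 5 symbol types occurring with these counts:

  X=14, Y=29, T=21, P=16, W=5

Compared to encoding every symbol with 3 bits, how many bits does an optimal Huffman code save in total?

Fixed-length: 3 bits × 85 symbols = 255 bits.
Huffman merges:
combine W(5), X(14) → 19
combine P(16), 19 → 35
combine T(21), Y(29) → 50
combine 35, 50 → 85
Huffman total = 19 + 35 + 50 + 85 = 189 bits.
Saving = 255 − 189 = 66 bits.

66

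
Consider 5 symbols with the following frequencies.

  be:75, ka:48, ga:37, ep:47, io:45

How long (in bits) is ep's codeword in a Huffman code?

2

Huffman merges, smallest pair first:
merge ga(37) and io(45): 82
merge ep(47) and ka(48): 95
merge be(75) and 82: 157
merge 95 and 157: 252
ep's leaf is at depth 2, giving a 2-bit codeword.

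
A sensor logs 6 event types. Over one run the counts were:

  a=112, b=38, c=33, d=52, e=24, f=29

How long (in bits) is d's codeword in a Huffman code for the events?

Huffman merges, smallest pair first:
e(24) + f(29) → 53
c(33) + b(38) → 71
d(52) + 53 → 105
71 + 105 → 176
a(112) + 176 → 288
The subtree containing d is merged 3 times, so code length = 3.

3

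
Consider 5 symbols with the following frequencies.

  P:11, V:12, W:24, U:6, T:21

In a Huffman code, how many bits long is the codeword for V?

2

Repeatedly merge the two smallest:
combine U(6), P(11) → 17
combine V(12), 17 → 29
combine T(21), W(24) → 45
combine 29, 45 → 74
V's leaf is at depth 2, giving a 2-bit codeword.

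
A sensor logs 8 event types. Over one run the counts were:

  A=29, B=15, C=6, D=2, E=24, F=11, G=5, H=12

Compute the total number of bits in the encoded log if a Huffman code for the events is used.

Merge the two smallest weights repeatedly:
combine D(2), G(5) → 7
combine C(6), 7 → 13
combine F(11), H(12) → 23
combine 13, B(15) → 28
combine 23, E(24) → 47
combine 28, A(29) → 57
combine 47, 57 → 104
Total encoded bits = sum of merged weights = 7 + 13 + 23 + 28 + 47 + 57 + 104 = 279.

279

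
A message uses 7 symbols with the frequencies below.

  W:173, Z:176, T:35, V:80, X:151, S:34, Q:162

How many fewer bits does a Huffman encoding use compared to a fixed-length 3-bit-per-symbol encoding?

Fixed-length: 3 bits × 811 symbols = 2433 bits.
Huffman merges:
S(34) + T(35) → 69
69 + V(80) → 149
149 + X(151) → 300
Q(162) + W(173) → 335
Z(176) + 300 → 476
335 + 476 → 811
Huffman total = 69 + 149 + 300 + 335 + 476 + 811 = 2140 bits.
Saving = 2433 − 2140 = 293 bits.

293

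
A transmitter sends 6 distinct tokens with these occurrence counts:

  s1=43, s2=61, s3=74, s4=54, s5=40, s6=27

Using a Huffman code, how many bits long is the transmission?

Build the Huffman tree bottom-up:
combine s6(27), s5(40) → 67
combine s1(43), s4(54) → 97
combine s2(61), 67 → 128
combine s3(74), 97 → 171
combine 128, 171 → 299
The encoded length is the sum of every internal node's weight: 67 + 97 + 128 + 171 + 299 = 762 bits.

762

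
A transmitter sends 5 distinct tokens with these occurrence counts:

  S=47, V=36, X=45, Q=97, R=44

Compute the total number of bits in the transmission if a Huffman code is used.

613

Build the Huffman tree bottom-up:
combine V(36), R(44) → 80
combine X(45), S(47) → 92
combine 80, 92 → 172
combine Q(97), 172 → 269
Each symbol's bit-cost is frequency × depth; summing gives 613 bits (equivalently 80 + 92 + 172 + 269).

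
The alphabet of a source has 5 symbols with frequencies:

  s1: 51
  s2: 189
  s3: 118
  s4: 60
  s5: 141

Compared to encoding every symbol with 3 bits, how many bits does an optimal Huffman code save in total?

448

Fixed-length: 3 bits × 559 symbols = 1677 bits.
Huffman merges:
combine s1(51), s4(60) → 111
combine 111, s3(118) → 229
combine s5(141), s2(189) → 330
combine 229, 330 → 559
Huffman total = 111 + 229 + 330 + 559 = 1229 bits.
Saving = 1677 − 1229 = 448 bits.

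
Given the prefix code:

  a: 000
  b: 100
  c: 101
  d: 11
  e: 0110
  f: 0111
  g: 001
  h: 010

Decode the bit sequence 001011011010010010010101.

Read left to right; each codeword is recognised as soon as it completes (prefix code):
  001→g | 0110→e | 11→d | 010→h | 010→h | 010→h | 010→h | 101→c
Decoded message: gedhhhhc

gedhhhhc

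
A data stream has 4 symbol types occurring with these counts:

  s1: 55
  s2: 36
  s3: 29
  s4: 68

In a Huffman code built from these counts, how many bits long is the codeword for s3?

3

Build the tree from the bottom:
merge s3(29) and s2(36): 65
merge s1(55) and 65: 120
merge s4(68) and 120: 188
The subtree containing s3 is merged 3 times, so code length = 3.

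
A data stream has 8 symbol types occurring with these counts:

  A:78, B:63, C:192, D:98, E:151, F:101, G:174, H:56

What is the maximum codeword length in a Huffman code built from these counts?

Merge the two lowest-weight nodes at each step:
merge H(56) and B(63): 119
merge A(78) and D(98): 176
merge F(101) and 119: 220
merge E(151) and G(174): 325
merge 176 and C(192): 368
merge 220 and 325: 545
merge 368 and 545: 913
Maximum depth reached is 4.

4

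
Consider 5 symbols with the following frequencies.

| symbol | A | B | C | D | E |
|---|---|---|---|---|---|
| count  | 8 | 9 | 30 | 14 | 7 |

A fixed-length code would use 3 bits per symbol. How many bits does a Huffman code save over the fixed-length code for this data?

60

Fixed-length: 3 bits × 68 symbols = 204 bits.
Huffman merges:
combine E(7), A(8) → 15
combine B(9), D(14) → 23
combine 15, 23 → 38
combine C(30), 38 → 68
Huffman total = 15 + 23 + 38 + 68 = 144 bits.
Saving = 204 − 144 = 60 bits.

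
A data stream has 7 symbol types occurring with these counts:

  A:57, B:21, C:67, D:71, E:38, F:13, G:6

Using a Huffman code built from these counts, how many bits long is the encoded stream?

Build the Huffman tree bottom-up:
merge G(6) and F(13): 19
merge 19 and B(21): 40
merge E(38) and 40: 78
merge A(57) and C(67): 124
merge D(71) and 78: 149
merge 124 and 149: 273
The encoded length is the sum of every internal node's weight: 19 + 40 + 78 + 124 + 149 + 273 = 683 bits.

683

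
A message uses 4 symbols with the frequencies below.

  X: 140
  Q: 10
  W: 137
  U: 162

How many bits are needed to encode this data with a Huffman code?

883

Build the Huffman tree bottom-up:
merge Q(10) and W(137): 147
merge X(140) and 147: 287
merge U(162) and 287: 449
Each symbol's bit-cost is frequency × depth; summing gives 883 bits (equivalently 147 + 287 + 449).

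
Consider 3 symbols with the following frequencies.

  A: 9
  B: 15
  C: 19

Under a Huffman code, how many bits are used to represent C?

Repeatedly merge the two smallest:
A(9) + B(15) → 24
C(19) + 24 → 43
C is a child of the root — depth 1, so its codeword is a single bit.

1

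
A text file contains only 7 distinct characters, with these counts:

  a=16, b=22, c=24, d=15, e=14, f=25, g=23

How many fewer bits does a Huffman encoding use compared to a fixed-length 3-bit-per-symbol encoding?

25

Fixed-length: 3 bits × 139 symbols = 417 bits.
Huffman merges:
e(14) + d(15) → 29
a(16) + b(22) → 38
g(23) + c(24) → 47
f(25) + 29 → 54
38 + 47 → 85
54 + 85 → 139
Huffman total = 29 + 38 + 47 + 54 + 85 + 139 = 392 bits.
Saving = 417 − 392 = 25 bits.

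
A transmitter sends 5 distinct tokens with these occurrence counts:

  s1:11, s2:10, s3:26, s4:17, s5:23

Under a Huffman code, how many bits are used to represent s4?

2

Repeatedly merge the two smallest:
combine s2(10), s1(11) → 21
combine s4(17), 21 → 38
combine s5(23), s3(26) → 49
combine 38, 49 → 87
s4's leaf is at depth 2, giving a 2-bit codeword.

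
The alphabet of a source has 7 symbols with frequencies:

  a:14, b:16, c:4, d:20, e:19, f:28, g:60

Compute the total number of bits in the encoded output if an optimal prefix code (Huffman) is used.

Greedily combine the two least-frequent nodes:
merge c(4) and a(14): 18
merge b(16) and 18: 34
merge e(19) and d(20): 39
merge f(28) and 34: 62
merge 39 and g(60): 99
merge 62 and 99: 161
Total encoded bits = sum of merged weights = 18 + 34 + 39 + 62 + 99 + 161 = 413.

413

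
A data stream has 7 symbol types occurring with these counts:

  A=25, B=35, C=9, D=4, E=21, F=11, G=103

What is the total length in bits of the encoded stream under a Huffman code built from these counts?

455

Build the Huffman tree bottom-up:
combine D(4), C(9) → 13
combine F(11), 13 → 24
combine E(21), 24 → 45
combine A(25), B(35) → 60
combine 45, 60 → 105
combine G(103), 105 → 208
Each symbol's bit-cost is frequency × depth; summing gives 455 bits (equivalently 13 + 24 + 45 + 60 + 105 + 208).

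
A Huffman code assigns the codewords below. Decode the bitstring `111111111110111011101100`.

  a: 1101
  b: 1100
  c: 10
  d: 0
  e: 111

eeeaaacd

Read left to right; each codeword is recognised as soon as it completes (prefix code):
  111→e | 111→e | 111→e | 1101→a | 1101→a | 1101→a | 10→c | 0→d
Decoded message: eeeaaacd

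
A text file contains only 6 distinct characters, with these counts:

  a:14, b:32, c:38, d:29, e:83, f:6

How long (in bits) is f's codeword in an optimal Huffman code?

Huffman merges, smallest pair first:
merge f(6) and a(14): 20
merge 20 and d(29): 49
merge b(32) and c(38): 70
merge 49 and 70: 119
merge e(83) and 119: 202
f's leaf is at depth 4, giving a 4-bit codeword.

4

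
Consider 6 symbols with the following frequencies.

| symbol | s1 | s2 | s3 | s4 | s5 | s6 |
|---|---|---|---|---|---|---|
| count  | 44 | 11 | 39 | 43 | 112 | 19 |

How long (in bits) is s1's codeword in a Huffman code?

Huffman merges, smallest pair first:
merge s2(11) and s6(19): 30
merge 30 and s3(39): 69
merge s4(43) and s1(44): 87
merge 69 and 87: 156
merge s5(112) and 156: 268
s1's leaf is at depth 3, giving a 3-bit codeword.

3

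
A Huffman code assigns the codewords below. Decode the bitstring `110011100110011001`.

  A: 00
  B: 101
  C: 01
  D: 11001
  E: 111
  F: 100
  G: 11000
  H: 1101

Read left to right; each codeword is recognised as soon as it completes (prefix code):
  11001→D | 11001→D | 100→F | 11001→D
Decoded message: DDFD

DDFD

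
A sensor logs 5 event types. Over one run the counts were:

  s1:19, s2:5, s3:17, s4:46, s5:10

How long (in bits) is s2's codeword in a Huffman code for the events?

4

Repeatedly merge the two smallest:
combine s2(5), s5(10) → 15
combine 15, s3(17) → 32
combine s1(19), 32 → 51
combine s4(46), 51 → 97
s2's leaf is at depth 4, giving a 4-bit codeword.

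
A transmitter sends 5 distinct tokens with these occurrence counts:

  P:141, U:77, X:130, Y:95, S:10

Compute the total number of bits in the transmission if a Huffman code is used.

Greedily combine the two least-frequent nodes:
combine S(10), U(77) → 87
combine 87, Y(95) → 182
combine X(130), P(141) → 271
combine 182, 271 → 453
Total encoded bits = sum of merged weights = 87 + 182 + 271 + 453 = 993.

993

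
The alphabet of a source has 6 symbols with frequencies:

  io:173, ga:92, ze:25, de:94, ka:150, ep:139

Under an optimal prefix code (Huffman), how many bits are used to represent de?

3

Build the tree from the bottom:
combine ze(25), ga(92) → 117
combine de(94), 117 → 211
combine ep(139), ka(150) → 289
combine io(173), 211 → 384
combine 289, 384 → 673
de's leaf is at depth 3, giving a 3-bit codeword.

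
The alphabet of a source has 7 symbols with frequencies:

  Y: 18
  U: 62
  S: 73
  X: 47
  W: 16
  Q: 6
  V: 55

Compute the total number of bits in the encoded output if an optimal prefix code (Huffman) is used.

Build the Huffman tree bottom-up:
Q(6) + W(16) → 22
Y(18) + 22 → 40
40 + X(47) → 87
V(55) + U(62) → 117
S(73) + 87 → 160
117 + 160 → 277
The encoded length is the sum of every internal node's weight: 22 + 40 + 87 + 117 + 160 + 277 = 703 bits.

703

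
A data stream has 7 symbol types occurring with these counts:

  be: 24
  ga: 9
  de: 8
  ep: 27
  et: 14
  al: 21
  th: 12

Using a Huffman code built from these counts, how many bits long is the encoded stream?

Greedily combine the two least-frequent nodes:
de(8) + ga(9) → 17
th(12) + et(14) → 26
17 + al(21) → 38
be(24) + 26 → 50
ep(27) + 38 → 65
50 + 65 → 115
The encoded length is the sum of every internal node's weight: 17 + 26 + 38 + 50 + 65 + 115 = 311 bits.

311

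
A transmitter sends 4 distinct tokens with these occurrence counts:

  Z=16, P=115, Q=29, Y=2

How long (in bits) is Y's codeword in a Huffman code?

3

Repeatedly merge the two smallest:
combine Y(2), Z(16) → 18
combine 18, Q(29) → 47
combine 47, P(115) → 162
Y's leaf is at depth 3, giving a 3-bit codeword.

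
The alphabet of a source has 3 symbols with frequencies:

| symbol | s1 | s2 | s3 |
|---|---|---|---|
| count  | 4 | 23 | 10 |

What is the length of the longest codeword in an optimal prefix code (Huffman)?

Merge the two lowest-weight nodes at each step:
combine s1(4), s3(10) → 14
combine 14, s2(23) → 37
The first pair merged (s1, s3) ends up deepest, at depth 2.

2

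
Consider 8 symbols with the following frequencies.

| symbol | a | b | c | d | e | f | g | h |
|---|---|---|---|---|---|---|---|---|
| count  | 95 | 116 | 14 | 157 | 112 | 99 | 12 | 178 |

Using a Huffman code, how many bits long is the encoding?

Merge the two smallest weights repeatedly:
combine g(12), c(14) → 26
combine 26, a(95) → 121
combine f(99), e(112) → 211
combine b(116), 121 → 237
combine d(157), h(178) → 335
combine 211, 237 → 448
combine 335, 448 → 783
The encoded length is the sum of every internal node's weight: 26 + 121 + 211 + 237 + 335 + 448 + 783 = 2161 bits.

2161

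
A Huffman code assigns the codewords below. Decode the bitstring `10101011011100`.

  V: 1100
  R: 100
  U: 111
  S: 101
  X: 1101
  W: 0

Read left to right; each codeword is recognised as soon as it completes (prefix code):
  101→S | 0→W | 101→S | 101→S | 1100→V
Decoded message: SWSSV

SWSSV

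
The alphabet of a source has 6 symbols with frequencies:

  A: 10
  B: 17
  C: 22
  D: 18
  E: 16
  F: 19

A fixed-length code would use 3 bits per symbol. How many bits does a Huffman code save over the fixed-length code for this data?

41

Fixed-length: 3 bits × 102 symbols = 306 bits.
Huffman merges:
A(10) + E(16) → 26
B(17) + D(18) → 35
F(19) + C(22) → 41
26 + 35 → 61
41 + 61 → 102
Huffman total = 26 + 35 + 41 + 61 + 102 = 265 bits.
Saving = 306 − 265 = 41 bits.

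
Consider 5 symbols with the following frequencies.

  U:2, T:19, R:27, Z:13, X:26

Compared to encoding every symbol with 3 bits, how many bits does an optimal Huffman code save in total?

Fixed-length: 3 bits × 87 symbols = 261 bits.
Huffman merges:
merge U(2) and Z(13): 15
merge 15 and T(19): 34
merge X(26) and R(27): 53
merge 34 and 53: 87
Huffman total = 15 + 34 + 53 + 87 = 189 bits.
Saving = 261 − 189 = 72 bits.

72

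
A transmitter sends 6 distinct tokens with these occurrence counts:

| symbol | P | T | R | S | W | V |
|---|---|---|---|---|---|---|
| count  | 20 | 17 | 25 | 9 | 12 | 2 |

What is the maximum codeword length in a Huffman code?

4

Merge the two lowest-weight nodes at each step:
V(2) + S(9) → 11
11 + W(12) → 23
T(17) + P(20) → 37
23 + R(25) → 48
37 + 48 → 85
The first pair merged (V, S) ends up deepest, at depth 4.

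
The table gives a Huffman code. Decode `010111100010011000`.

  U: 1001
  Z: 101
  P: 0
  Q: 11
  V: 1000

Read left to right; each codeword is recognised as soon as it completes (prefix code):
  0→P | 101→Z | 11→Q | 1000→V | 1001→U | 1000→V
Decoded message: PZQVUV

PZQVUV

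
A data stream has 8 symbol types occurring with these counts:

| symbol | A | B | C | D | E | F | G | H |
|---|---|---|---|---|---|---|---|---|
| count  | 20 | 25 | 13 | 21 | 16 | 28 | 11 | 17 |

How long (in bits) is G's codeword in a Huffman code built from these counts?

Repeatedly merge the two smallest:
G(11) + C(13) → 24
E(16) + H(17) → 33
A(20) + D(21) → 41
24 + B(25) → 49
F(28) + 33 → 61
41 + 49 → 90
61 + 90 → 151
G's leaf is at depth 4, giving a 4-bit codeword.

4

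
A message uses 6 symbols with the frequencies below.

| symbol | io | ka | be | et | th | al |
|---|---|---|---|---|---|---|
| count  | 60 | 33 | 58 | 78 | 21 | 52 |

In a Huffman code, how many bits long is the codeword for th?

4

Huffman merges, smallest pair first:
merge th(21) and ka(33): 54
merge al(52) and 54: 106
merge be(58) and io(60): 118
merge et(78) and 106: 184
merge 118 and 184: 302
The subtree containing th is merged 4 times, so code length = 4.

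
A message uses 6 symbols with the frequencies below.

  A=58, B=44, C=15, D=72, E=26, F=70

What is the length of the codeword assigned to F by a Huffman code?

2

Huffman merges, smallest pair first:
combine C(15), E(26) → 41
combine 41, B(44) → 85
combine A(58), F(70) → 128
combine D(72), 85 → 157
combine 128, 157 → 285
The subtree containing F is merged 2 times, so code length = 2.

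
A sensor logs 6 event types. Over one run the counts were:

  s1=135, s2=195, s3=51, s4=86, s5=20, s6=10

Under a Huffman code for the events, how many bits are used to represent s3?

4

Build the tree from the bottom:
combine s6(10), s5(20) → 30
combine 30, s3(51) → 81
combine 81, s4(86) → 167
combine s1(135), 167 → 302
combine s2(195), 302 → 497
s3 sits 4 levels below the root, so its codeword is 4 bits.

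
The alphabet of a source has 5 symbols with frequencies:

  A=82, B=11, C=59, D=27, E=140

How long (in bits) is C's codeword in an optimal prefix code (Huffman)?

Repeatedly merge the two smallest:
combine B(11), D(27) → 38
combine 38, C(59) → 97
combine A(82), 97 → 179
combine E(140), 179 → 319
The subtree containing C is merged 3 times, so code length = 3.

3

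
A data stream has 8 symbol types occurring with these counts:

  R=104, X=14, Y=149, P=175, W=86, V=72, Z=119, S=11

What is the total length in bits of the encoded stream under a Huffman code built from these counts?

1988

Greedily combine the two least-frequent nodes:
S(11) + X(14) → 25
25 + V(72) → 97
W(86) + 97 → 183
R(104) + Z(119) → 223
Y(149) + P(175) → 324
183 + 223 → 406
324 + 406 → 730
Each symbol's bit-cost is frequency × depth; summing gives 1988 bits (equivalently 25 + 97 + 183 + 223 + 324 + 406 + 730).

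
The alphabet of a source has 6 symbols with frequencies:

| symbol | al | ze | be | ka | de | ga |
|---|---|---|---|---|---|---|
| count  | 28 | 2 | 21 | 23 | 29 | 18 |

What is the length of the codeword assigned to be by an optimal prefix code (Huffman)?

3

Huffman merges, smallest pair first:
merge ze(2) and ga(18): 20
merge 20 and be(21): 41
merge ka(23) and al(28): 51
merge de(29) and 41: 70
merge 51 and 70: 121
be's leaf is at depth 3, giving a 3-bit codeword.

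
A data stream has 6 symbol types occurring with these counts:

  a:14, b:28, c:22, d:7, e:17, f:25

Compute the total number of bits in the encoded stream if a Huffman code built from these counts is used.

285

Build the Huffman tree bottom-up:
d(7) + a(14) → 21
e(17) + 21 → 38
c(22) + f(25) → 47
b(28) + 38 → 66
47 + 66 → 113
Total encoded bits = sum of merged weights = 21 + 38 + 47 + 66 + 113 = 285.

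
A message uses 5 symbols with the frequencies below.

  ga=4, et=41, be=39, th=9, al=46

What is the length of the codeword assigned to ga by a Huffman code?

3

Huffman merges, smallest pair first:
ga(4) + th(9) → 13
13 + be(39) → 52
et(41) + al(46) → 87
52 + 87 → 139
ga's leaf is at depth 3, giving a 3-bit codeword.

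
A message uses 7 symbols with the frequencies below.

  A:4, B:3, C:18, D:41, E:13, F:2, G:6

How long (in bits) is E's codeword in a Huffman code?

Repeatedly merge the two smallest:
F(2) + B(3) → 5
A(4) + 5 → 9
G(6) + 9 → 15
E(13) + 15 → 28
C(18) + 28 → 46
D(41) + 46 → 87
E's leaf is at depth 3, giving a 3-bit codeword.

3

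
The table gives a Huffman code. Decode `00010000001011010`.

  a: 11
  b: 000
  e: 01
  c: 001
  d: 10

Read left to right; each codeword is recognised as soon as it completes (prefix code):
  000→b | 10→d | 000→b | 001→c | 01→e | 10→d | 10→d
Decoded message: bdbcedd

bdbcedd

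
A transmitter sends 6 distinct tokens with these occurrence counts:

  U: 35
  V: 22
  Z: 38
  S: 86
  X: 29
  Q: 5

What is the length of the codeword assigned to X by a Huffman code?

Repeatedly merge the two smallest:
combine Q(5), V(22) → 27
combine 27, X(29) → 56
combine U(35), Z(38) → 73
combine 56, 73 → 129
combine S(86), 129 → 215
The subtree containing X is merged 3 times, so code length = 3.

3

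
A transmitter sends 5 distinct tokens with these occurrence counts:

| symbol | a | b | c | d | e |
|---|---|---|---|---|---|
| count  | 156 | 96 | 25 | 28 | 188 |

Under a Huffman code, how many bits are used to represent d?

Repeatedly merge the two smallest:
c(25) + d(28) → 53
53 + b(96) → 149
149 + a(156) → 305
e(188) + 305 → 493
d's leaf is at depth 4, giving a 4-bit codeword.

4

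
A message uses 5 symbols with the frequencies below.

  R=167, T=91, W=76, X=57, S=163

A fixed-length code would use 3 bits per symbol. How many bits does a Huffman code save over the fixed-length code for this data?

421

Fixed-length: 3 bits × 554 symbols = 1662 bits.
Huffman merges:
combine X(57), W(76) → 133
combine T(91), 133 → 224
combine S(163), R(167) → 330
combine 224, 330 → 554
Huffman total = 133 + 224 + 330 + 554 = 1241 bits.
Saving = 1662 − 1241 = 421 bits.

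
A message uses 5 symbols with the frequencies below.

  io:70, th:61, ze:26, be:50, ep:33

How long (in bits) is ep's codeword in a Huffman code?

3

Repeatedly merge the two smallest:
merge ze(26) and ep(33): 59
merge be(50) and 59: 109
merge th(61) and io(70): 131
merge 109 and 131: 240
ep sits 3 levels below the root, so its codeword is 3 bits.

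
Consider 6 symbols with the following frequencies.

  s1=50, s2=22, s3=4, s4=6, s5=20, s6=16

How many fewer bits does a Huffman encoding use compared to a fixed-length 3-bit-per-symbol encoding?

90

Fixed-length: 3 bits × 118 symbols = 354 bits.
Huffman merges:
s3(4) + s4(6) → 10
10 + s6(16) → 26
s5(20) + s2(22) → 42
26 + 42 → 68
s1(50) + 68 → 118
Huffman total = 10 + 26 + 42 + 68 + 118 = 264 bits.
Saving = 354 − 264 = 90 bits.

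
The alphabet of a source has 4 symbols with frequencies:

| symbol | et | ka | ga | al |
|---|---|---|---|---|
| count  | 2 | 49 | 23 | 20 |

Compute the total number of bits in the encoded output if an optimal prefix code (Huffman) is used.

Build the Huffman tree bottom-up:
combine et(2), al(20) → 22
combine 22, ga(23) → 45
combine 45, ka(49) → 94
The encoded length is the sum of every internal node's weight: 22 + 45 + 94 = 161 bits.

161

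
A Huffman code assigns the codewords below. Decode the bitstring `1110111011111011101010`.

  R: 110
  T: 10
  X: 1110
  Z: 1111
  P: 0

XXZTXTT

Read left to right; each codeword is recognised as soon as it completes (prefix code):
  1110→X | 1110→X | 1111→Z | 10→T | 1110→X | 10→T | 10→T
Decoded message: XXZTXTT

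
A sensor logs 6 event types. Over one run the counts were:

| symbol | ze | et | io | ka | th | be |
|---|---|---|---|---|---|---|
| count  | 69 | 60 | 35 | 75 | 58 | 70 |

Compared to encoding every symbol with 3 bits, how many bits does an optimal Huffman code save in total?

145

Fixed-length: 3 bits × 367 symbols = 1101 bits.
Huffman merges:
merge io(35) and th(58): 93
merge et(60) and ze(69): 129
merge be(70) and ka(75): 145
merge 93 and 129: 222
merge 145 and 222: 367
Huffman total = 93 + 129 + 145 + 222 + 367 = 956 bits.
Saving = 1101 − 956 = 145 bits.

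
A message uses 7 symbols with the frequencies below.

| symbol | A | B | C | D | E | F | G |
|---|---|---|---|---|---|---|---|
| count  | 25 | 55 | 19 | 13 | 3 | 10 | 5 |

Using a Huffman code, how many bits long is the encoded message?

306

Merge the two smallest weights repeatedly:
merge E(3) and G(5): 8
merge 8 and F(10): 18
merge D(13) and 18: 31
merge C(19) and A(25): 44
merge 31 and 44: 75
merge B(55) and 75: 130
Each symbol's bit-cost is frequency × depth; summing gives 306 bits (equivalently 8 + 18 + 31 + 44 + 75 + 130).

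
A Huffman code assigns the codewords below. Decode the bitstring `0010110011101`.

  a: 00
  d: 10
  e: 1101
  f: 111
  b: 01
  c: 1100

adcfb

Read left to right; each codeword is recognised as soon as it completes (prefix code):
  00→a | 10→d | 1100→c | 111→f | 01→b
Decoded message: adcfb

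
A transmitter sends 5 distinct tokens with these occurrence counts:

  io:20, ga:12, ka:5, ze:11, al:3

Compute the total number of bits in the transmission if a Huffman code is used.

Build the Huffman tree bottom-up:
combine al(3), ka(5) → 8
combine 8, ze(11) → 19
combine ga(12), 19 → 31
combine io(20), 31 → 51
Each symbol's bit-cost is frequency × depth; summing gives 109 bits (equivalently 8 + 19 + 31 + 51).

109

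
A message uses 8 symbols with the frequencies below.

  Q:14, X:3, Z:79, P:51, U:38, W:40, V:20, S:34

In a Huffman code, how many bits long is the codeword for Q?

Huffman merges, smallest pair first:
combine X(3), Q(14) → 17
combine 17, V(20) → 37
combine S(34), 37 → 71
combine U(38), W(40) → 78
combine P(51), 71 → 122
combine 78, Z(79) → 157
combine 122, 157 → 279
Q sits 5 levels below the root, so its codeword is 5 bits.

5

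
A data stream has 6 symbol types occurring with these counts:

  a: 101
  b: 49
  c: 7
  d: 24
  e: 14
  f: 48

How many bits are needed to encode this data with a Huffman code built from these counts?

Merge the two smallest weights repeatedly:
combine c(7), e(14) → 21
combine 21, d(24) → 45
combine 45, f(48) → 93
combine b(49), 93 → 142
combine a(101), 142 → 243
Total encoded bits = sum of merged weights = 21 + 45 + 93 + 142 + 243 = 544.

544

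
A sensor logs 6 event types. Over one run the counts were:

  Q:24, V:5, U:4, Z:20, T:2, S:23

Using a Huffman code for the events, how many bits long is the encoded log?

Merge the two smallest weights repeatedly:
combine T(2), U(4) → 6
combine V(5), 6 → 11
combine 11, Z(20) → 31
combine S(23), Q(24) → 47
combine 31, 47 → 78
Total encoded bits = sum of merged weights = 6 + 11 + 31 + 47 + 78 = 173.

173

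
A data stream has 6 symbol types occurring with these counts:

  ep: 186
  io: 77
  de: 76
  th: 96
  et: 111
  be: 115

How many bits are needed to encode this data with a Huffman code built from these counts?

Merge the two smallest weights repeatedly:
merge de(76) and io(77): 153
merge th(96) and et(111): 207
merge be(115) and 153: 268
merge ep(186) and 207: 393
merge 268 and 393: 661
Total encoded bits = sum of merged weights = 153 + 207 + 268 + 393 + 661 = 1682.

1682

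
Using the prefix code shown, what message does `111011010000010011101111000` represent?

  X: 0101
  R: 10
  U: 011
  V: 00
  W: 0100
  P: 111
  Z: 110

Read left to right; each codeword is recognised as soon as it completes (prefix code):
  111→P | 011→U | 0100→W | 00→V | 0100→W | 111→P | 011→U | 110→Z | 00→V
Decoded message: PUWVWPUZV

PUWVWPUZV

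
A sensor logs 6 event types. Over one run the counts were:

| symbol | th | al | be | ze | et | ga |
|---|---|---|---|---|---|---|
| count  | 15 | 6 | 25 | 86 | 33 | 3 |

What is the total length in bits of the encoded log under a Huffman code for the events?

Build the Huffman tree bottom-up:
combine ga(3), al(6) → 9
combine 9, th(15) → 24
combine 24, be(25) → 49
combine et(33), 49 → 82
combine 82, ze(86) → 168
Total encoded bits = sum of merged weights = 9 + 24 + 49 + 82 + 168 = 332.

332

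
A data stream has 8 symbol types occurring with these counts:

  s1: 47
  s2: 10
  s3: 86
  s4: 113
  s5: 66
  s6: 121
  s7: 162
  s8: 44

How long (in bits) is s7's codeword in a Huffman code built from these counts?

Repeatedly merge the two smallest:
combine s2(10), s8(44) → 54
combine s1(47), 54 → 101
combine s5(66), s3(86) → 152
combine 101, s4(113) → 214
combine s6(121), 152 → 273
combine s7(162), 214 → 376
combine 273, 376 → 649
s7's leaf is at depth 2, giving a 2-bit codeword.

2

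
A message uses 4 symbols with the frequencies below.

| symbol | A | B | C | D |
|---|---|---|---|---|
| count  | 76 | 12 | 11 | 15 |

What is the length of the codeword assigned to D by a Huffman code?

Repeatedly merge the two smallest:
combine C(11), B(12) → 23
combine D(15), 23 → 38
combine 38, A(76) → 114
D sits 2 levels below the root, so its codeword is 2 bits.

2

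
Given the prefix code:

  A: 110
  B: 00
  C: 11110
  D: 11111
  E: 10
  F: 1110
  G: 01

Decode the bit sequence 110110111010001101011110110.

Read left to right; each codeword is recognised as soon as it completes (prefix code):
  110→A | 110→A | 1110→F | 10→E | 00→B | 110→A | 10→E | 11110→C | 110→A
Decoded message: AAFEBAECA

AAFEBAECA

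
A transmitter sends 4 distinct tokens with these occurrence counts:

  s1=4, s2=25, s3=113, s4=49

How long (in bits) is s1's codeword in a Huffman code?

Build the tree from the bottom:
combine s1(4), s2(25) → 29
combine 29, s4(49) → 78
combine 78, s3(113) → 191
s1's leaf is at depth 3, giving a 3-bit codeword.

3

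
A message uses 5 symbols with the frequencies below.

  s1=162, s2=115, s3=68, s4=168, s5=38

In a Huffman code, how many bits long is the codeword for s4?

2

Repeatedly merge the two smallest:
combine s5(38), s3(68) → 106
combine 106, s2(115) → 221
combine s1(162), s4(168) → 330
combine 221, 330 → 551
s4 sits 2 levels below the root, so its codeword is 2 bits.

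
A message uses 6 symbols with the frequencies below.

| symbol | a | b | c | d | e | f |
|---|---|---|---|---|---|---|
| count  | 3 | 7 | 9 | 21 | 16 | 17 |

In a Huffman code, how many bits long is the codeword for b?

Huffman merges, smallest pair first:
merge a(3) and b(7): 10
merge c(9) and 10: 19
merge e(16) and f(17): 33
merge 19 and d(21): 40
merge 33 and 40: 73
b's leaf is at depth 4, giving a 4-bit codeword.

4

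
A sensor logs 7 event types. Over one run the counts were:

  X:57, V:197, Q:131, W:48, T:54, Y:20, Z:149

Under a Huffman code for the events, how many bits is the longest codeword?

Merge the two lowest-weight nodes at each step:
merge Y(20) and W(48): 68
merge T(54) and X(57): 111
merge 68 and 111: 179
merge Q(131) and Z(149): 280
merge 179 and V(197): 376
merge 280 and 376: 656
Maximum depth reached is 4.

4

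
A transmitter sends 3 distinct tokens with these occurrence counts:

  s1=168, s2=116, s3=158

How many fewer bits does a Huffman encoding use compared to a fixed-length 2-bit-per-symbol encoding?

168

Fixed-length: 2 bits × 442 symbols = 884 bits.
Huffman merges:
s2(116) + s3(158) → 274
s1(168) + 274 → 442
Huffman total = 274 + 442 = 716 bits.
Saving = 884 − 716 = 168 bits.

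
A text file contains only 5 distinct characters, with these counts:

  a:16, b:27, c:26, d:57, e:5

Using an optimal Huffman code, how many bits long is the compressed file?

Merge the two smallest weights repeatedly:
merge e(5) and a(16): 21
merge 21 and c(26): 47
merge b(27) and 47: 74
merge d(57) and 74: 131
Each symbol's bit-cost is frequency × depth; summing gives 273 bits (equivalently 21 + 47 + 74 + 131).

273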